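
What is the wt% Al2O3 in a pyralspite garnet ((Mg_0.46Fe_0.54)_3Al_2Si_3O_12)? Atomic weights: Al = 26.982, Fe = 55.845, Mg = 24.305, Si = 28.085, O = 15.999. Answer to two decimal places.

Formula mass = 454.217 g/mol.
2 Al → 1.0000 mol Al2O3 per formula unit; M(Al2O3) = 101.961, so Al2O3 mass = 101.961 g.
101.961/454.217 × 100 = 22.45 wt%.

22.45 wt%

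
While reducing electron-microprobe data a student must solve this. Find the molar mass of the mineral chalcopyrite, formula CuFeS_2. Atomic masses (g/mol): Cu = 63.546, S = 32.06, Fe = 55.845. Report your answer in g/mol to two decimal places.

The formula mass is the sum 1(63.546) + 1(55.845) + 2(32.06).

183.51 g/mol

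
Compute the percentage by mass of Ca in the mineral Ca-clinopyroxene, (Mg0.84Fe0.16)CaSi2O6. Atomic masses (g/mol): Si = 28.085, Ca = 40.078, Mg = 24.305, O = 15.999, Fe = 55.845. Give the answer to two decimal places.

M((Mg0.84Fe0.16)CaSi2O6) = 221.593 g/mol.
Ca contributes 1 × 40.078 = 40.078 g per mole.
40.078/221.593 = 0.1809 → 18.09%.

18.09 wt%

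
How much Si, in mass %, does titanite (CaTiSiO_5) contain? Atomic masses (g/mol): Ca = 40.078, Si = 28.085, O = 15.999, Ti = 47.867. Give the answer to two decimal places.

M(CaTiSiO_5) = 196.025 g/mol.
Si contributes 1 × 28.085 = 28.085 g per mole.
28.085/196.025 = 0.1433 → 14.33%.

14.33 mass %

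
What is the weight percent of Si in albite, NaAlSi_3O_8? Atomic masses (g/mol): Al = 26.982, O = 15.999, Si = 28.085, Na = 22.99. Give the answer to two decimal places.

32.13 mass %

Molar mass of NaAlSi_3O_8: 1×22.99 + 1×26.982 + 3×28.085 + 8×15.999 = 262.219 g/mol.
Mass of Si per formula unit: 3 × 28.085 = 84.255 g.
Weight fraction Si = 84.255 / 262.219 = 0.3213.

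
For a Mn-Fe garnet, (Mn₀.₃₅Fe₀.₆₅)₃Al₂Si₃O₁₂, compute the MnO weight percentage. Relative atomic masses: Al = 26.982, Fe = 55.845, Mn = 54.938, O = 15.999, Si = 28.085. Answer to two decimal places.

14.99 wt%

M((Mn₀.₃₅Fe₀.₆₅)₃Al₂Si₃O₁₂) = 496.790 g/mol; M(MnO) = 70.937 g/mol.
Moles MnO per formula unit = 1.05 Mn ÷ 1 = 1.0500.
MnO fraction = (1.0500 × 70.937) / 496.790 = 74.484/496.790 = 0.1499.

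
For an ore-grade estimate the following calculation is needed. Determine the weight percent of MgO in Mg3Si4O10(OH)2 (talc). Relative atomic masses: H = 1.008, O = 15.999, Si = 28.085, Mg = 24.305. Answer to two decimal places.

Molar mass of Mg3Si4O10(OH)2 = 3*24.305 + 4*28.085 + 12*15.999 + 2*1.008 = 379.259 g/mol.
Each formula unit contains 3 Mg, equivalent to 3/1 = 3.0000 mol MgO.
M(MgO) = 1×24.305 + 1×15.999 = 40.304 g/mol.
Mass of MgO per formula unit = 3.0000 × 40.304 = 120.912 g.
MgO wt% = 120.912 / 379.259 × 100 = 31.88%.

31.88 wt%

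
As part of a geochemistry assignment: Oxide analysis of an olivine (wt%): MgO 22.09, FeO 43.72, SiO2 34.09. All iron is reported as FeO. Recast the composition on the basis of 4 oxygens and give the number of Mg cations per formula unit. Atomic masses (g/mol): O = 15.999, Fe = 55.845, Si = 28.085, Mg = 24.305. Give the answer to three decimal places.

MgO (M=40.304): mol = 0.54808; Mg = 0.54808, O = 0.54808.
FeO (M=71.844): mol = 0.60854; Fe = 0.60854, O = 0.60854.
SiO2 (M=60.083): mol = 0.56738; Si = 0.56738, O = 1.13476.
ΣO = 2.29138; factor = 4/ΣO = 1.74567.
Mg apfu = 0.54808 × 1.74567 = 0.957.

0.957 Mg apfu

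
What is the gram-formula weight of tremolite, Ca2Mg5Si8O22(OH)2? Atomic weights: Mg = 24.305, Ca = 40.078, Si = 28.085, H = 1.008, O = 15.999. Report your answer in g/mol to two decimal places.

812.35 g/mol

Ca: 2 × 40.078 = 80.1560
Mg: 5 × 24.305 = 121.5250
Si: 8 × 28.085 = 224.6800
O: 24 × 15.999 = 383.9760
H: 2 × 1.008 = 2.0160
Summing the contributions gives the formula mass.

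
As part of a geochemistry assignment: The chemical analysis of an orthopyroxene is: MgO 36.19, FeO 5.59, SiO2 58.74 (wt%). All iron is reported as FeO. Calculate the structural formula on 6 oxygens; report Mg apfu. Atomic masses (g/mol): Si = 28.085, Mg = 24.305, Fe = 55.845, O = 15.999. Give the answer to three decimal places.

1.838 Mg apfu

36.19 wt% MgO ÷ 40.304 g/mol = 0.89793 mol, giving 0.89793 Mg and 0.89793 O.
5.59 wt% FeO ÷ 71.844 g/mol = 0.07781 mol, giving 0.07781 Fe and 0.07781 O.
58.74 wt% SiO2 ÷ 60.083 g/mol = 0.97765 mol, giving 0.97765 Si and 1.95530 O.
Oxygen sums to 2.93104; scaling by 6/2.93104 = 2.04705 puts the formula on 6 O.
Mg: 0.89793 × 2.04705 = 1.838 atoms per formula unit.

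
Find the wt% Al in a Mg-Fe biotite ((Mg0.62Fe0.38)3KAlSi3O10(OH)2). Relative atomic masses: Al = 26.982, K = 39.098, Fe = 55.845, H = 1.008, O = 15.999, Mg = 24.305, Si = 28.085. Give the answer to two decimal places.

5.95 mass %

Formula mass = 1.86*24.305 + 1.14*55.845 + 1*39.098 + 1*26.982 + 3*28.085 + 12*15.999 + 2*1.008 = 453.210 g/mol, of which 26.982 g is Al.
So Al makes up 26.982/453.210 = 0.0595 of the mass, i.e. 5.95%.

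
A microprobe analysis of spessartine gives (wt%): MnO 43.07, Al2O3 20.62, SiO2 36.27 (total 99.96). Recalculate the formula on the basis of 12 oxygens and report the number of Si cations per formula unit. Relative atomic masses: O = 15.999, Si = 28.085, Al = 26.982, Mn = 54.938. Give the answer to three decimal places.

MnO (M=70.937): mol = 0.60716; Mn = 0.60716, O = 0.60716.
Al2O3 (M=101.961): mol = 0.20223; Al = 0.40446, O = 0.60669.
SiO2 (M=60.083): mol = 0.60366; Si = 0.60366, O = 1.20732.
ΣO = 2.42117; factor = 12/ΣO = 4.95628.
Si apfu = 0.60366 × 4.95628 = 2.992.

2.992 Si apfu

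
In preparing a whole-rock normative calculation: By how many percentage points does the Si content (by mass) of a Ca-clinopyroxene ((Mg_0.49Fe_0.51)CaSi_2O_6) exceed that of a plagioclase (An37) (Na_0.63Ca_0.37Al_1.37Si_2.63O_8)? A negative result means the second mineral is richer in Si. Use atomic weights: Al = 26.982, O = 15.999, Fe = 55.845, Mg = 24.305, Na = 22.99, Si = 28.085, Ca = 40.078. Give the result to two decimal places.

-3.40 percentage points

M((Mg_0.49Fe_0.51)CaSi_2O_6) = 232.632 g/mol, so wt% Si = 56.170/232.632 × 100 = 24.15%.
M(Na_0.63Ca_0.37Al_1.37Si_2.63O_8) = 268.133 g/mol, so wt% Si = 73.864/268.133 × 100 = 27.55%.
24.15 − 27.55 = -3.40 pp.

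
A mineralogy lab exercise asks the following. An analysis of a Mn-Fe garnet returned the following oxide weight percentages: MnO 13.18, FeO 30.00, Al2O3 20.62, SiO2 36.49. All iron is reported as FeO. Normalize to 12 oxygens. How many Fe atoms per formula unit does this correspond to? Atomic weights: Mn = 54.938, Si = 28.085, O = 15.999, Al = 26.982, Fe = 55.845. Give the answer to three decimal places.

2.067 Fe apfu

MnO: 13.18/70.937 = 0.18580 mol → 0.18580 mol Mn, 0.18580 mol O.
FeO: 30.00/71.844 = 0.41757 mol → 0.41757 mol Fe, 0.41757 mol O.
Al2O3: 20.62/101.961 = 0.20223 mol → 0.40446 mol Al, 0.60669 mol O.
SiO2: 36.49/60.083 = 0.60733 mol → 0.60733 mol Si, 1.21466 mol O.
Total oxygen = 2.42472 mol. Normalization factor = 12/2.42472 = 4.94903.
Fe per 12 O = 0.41757 × 4.94903 = 2.067.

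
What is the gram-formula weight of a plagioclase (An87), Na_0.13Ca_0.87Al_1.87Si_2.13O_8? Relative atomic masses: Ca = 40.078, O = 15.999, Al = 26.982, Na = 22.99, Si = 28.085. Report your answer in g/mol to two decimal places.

M = 0.13*22.99 + 0.87*40.078 + 1.87*26.982 + 2.13*28.085 + 8*15.999

276.13 g/mol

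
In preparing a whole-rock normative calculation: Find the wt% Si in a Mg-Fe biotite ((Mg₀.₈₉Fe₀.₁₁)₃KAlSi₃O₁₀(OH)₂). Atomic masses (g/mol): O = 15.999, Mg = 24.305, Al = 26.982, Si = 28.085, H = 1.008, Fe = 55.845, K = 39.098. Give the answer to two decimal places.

M((Mg₀.₈₉Fe₀.₁₁)₃KAlSi₃O₁₀(OH)₂) = 427.662 g/mol.
Si contributes 3 × 28.085 = 84.255 g per mole.
84.255/427.662 = 0.1970 → 19.70%.

19.70 wt%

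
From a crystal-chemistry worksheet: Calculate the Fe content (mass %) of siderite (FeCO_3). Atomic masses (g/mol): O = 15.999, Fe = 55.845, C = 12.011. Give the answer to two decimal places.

M(FeCO_3) = 115.853 g/mol.
Fe contributes 1 × 55.845 = 55.845 g per mole.
55.845/115.853 = 0.4820 → 48.20%.

48.20 mass %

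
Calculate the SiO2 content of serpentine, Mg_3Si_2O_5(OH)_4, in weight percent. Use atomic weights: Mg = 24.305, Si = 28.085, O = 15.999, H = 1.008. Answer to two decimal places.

Formula mass = 277.108 g/mol.
2 Si → 2.0000 mol SiO2 per formula unit; M(SiO2) = 60.083, so SiO2 mass = 120.166 g.
120.166/277.108 × 100 = 43.36 wt%.

43.36 wt%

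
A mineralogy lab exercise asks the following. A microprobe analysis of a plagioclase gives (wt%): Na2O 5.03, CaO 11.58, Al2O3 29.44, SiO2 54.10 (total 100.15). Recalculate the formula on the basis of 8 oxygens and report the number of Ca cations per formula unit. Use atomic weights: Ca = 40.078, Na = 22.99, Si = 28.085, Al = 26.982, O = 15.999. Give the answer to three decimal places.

5.03 wt% Na2O ÷ 61.979 g/mol = 0.08116 mol, giving 0.16232 Na and 0.08116 O.
11.58 wt% CaO ÷ 56.077 g/mol = 0.20650 mol, giving 0.20650 Ca and 0.20650 O.
29.44 wt% Al2O3 ÷ 101.961 g/mol = 0.28874 mol, giving 0.57748 Al and 0.86622 O.
54.10 wt% SiO2 ÷ 60.083 g/mol = 0.90042 mol, giving 0.90042 Si and 1.80084 O.
Oxygen sums to 2.95472; scaling by 8/2.95472 = 2.70753 puts the formula on 8 O.
Ca: 0.20650 × 2.70753 = 0.559 atoms per formula unit.

0.559 Ca apfu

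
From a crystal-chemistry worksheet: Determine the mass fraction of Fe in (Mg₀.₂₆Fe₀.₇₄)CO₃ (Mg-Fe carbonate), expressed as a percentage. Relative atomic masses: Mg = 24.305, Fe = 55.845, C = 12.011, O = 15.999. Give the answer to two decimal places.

Formula mass = 0.26*24.305 + 0.74*55.845 + 1*12.011 + 3*15.999 = 107.653 g/mol, of which 41.325 g is Fe.
So Fe makes up 41.325/107.653 = 0.3839 of the mass, i.e. 38.39%.

38.39 mass %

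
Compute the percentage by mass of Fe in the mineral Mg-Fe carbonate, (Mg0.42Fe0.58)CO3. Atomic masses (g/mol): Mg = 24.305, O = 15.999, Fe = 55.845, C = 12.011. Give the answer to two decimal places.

M((Mg0.42Fe0.58)CO3) = 102.606 g/mol.
Fe contributes 0.58 × 55.845 = 32.390 g per mole.
32.390/102.606 = 0.3157 → 31.57%.

31.57 mass %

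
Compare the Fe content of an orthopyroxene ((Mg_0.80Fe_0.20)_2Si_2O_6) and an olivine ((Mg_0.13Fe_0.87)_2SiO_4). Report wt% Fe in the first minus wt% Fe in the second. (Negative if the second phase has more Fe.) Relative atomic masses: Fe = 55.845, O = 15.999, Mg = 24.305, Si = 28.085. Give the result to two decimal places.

Fe in (Mg_0.80Fe_0.20)_2Si_2O_6: molar mass 213.390 g/mol; 0.40×55.845 = 22.338 g → 10.47 wt%.
Fe in (Mg_0.13Fe_0.87)_2SiO_4: molar mass 195.571 g/mol; 1.74×55.845 = 97.170 g → 49.69 wt%.
Difference = 10.47 − 49.69 = -39.22 percentage points.

-39.22 percentage points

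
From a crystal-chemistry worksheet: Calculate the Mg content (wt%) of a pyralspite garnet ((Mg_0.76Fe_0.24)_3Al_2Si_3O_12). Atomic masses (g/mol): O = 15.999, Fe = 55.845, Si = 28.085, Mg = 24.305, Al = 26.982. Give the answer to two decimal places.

13.01 wt%

Molar mass of (Mg_0.76Fe_0.24)_3Al_2Si_3O_12: 2.28×24.305 + 0.72×55.845 + 2×26.982 + 3×28.085 + 12×15.999 = 425.831 g/mol.
Mass of Mg per formula unit: 2.28 × 24.305 = 55.415 g.
Weight fraction Mg = 55.415 / 425.831 = 0.1301.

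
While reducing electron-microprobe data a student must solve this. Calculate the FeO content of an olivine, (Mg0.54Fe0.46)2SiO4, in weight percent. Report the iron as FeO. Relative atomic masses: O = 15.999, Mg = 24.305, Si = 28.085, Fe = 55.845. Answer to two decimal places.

38.95 wt%

M((Mg0.54Fe0.46)2SiO4) = 169.708 g/mol; M(FeO) = 71.844 g/mol.
Moles FeO per formula unit = 0.92 Fe ÷ 1 = 0.9200.
FeO fraction = (0.9200 × 71.844) / 169.708 = 66.096/169.708 = 0.3895.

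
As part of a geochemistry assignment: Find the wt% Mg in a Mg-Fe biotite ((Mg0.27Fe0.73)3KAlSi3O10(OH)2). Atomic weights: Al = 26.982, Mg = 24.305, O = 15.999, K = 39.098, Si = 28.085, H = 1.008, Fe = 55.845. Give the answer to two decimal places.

4.05 mass %

Formula mass = 0.81·24.305 + 2.19·55.845 + 1·39.098 + 1·26.982 + 3·28.085 + 12·15.999 + 2·1.008 = 486.327 g/mol, of which 19.687 g is Mg.
So Mg makes up 19.687/486.327 = 0.0405 of the mass, i.e. 4.05%.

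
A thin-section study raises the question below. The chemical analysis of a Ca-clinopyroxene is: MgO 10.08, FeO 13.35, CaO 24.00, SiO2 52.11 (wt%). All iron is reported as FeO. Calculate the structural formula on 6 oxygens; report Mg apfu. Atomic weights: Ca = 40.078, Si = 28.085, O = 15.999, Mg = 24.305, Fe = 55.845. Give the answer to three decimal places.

MgO: 10.08/40.304 = 0.25010 mol → 0.25010 mol Mg, 0.25010 mol O.
FeO: 13.35/71.844 = 0.18582 mol → 0.18582 mol Fe, 0.18582 mol O.
CaO: 24.00/56.077 = 0.42798 mol → 0.42798 mol Ca, 0.42798 mol O.
SiO2: 52.11/60.083 = 0.86730 mol → 0.86730 mol Si, 1.73460 mol O.
Total oxygen = 2.59850 mol. Normalization factor = 6/2.59850 = 2.30902.
Mg per 6 O = 0.25010 × 2.30902 = 0.577.

0.577 Mg apfu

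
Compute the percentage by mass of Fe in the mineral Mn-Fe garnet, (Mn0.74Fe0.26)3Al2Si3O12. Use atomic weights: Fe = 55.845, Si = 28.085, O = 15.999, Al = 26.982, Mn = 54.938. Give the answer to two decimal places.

8.79 wt%

M((Mn0.74Fe0.26)3Al2Si3O12) = 495.728 g/mol.
Fe contributes 0.78 × 55.845 = 43.559 g per mole.
43.559/495.728 = 0.0879 → 8.79%.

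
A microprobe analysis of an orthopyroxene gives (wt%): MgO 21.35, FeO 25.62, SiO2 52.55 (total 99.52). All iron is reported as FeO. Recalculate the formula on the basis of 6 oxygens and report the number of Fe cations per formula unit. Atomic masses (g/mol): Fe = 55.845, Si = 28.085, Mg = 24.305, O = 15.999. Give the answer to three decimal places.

0.812 Fe apfu

MgO (M=40.304): mol = 0.52972; Mg = 0.52972, O = 0.52972.
FeO (M=71.844): mol = 0.35661; Fe = 0.35661, O = 0.35661.
SiO2 (M=60.083): mol = 0.87462; Si = 0.87462, O = 1.74924.
ΣO = 2.63557; factor = 6/ΣO = 2.27655.
Fe apfu = 0.35661 × 2.27655 = 0.812.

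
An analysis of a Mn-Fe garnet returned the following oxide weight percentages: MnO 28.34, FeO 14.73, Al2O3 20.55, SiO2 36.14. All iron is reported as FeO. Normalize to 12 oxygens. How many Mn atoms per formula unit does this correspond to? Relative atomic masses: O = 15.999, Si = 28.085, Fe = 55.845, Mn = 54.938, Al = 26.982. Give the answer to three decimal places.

1.987 Mn apfu

28.34 wt% MnO ÷ 70.937 g/mol = 0.39951 mol, giving 0.39951 Mn and 0.39951 O.
14.73 wt% FeO ÷ 71.844 g/mol = 0.20503 mol, giving 0.20503 Fe and 0.20503 O.
20.55 wt% Al2O3 ÷ 101.961 g/mol = 0.20155 mol, giving 0.40310 Al and 0.60465 O.
36.14 wt% SiO2 ÷ 60.083 g/mol = 0.60150 mol, giving 0.60150 Si and 1.20300 O.
Oxygen sums to 2.41219; scaling by 12/2.41219 = 4.97473 puts the formula on 12 O.
Mn: 0.39951 × 4.97473 = 1.987 atoms per formula unit.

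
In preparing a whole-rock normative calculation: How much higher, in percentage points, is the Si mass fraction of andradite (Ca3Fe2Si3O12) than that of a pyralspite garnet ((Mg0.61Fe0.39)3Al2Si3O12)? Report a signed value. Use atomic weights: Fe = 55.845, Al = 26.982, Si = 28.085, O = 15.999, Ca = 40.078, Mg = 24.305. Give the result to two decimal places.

M(Ca3Fe2Si3O12) = 508.167 g/mol, so wt% Si = 84.255/508.167 × 100 = 16.58%.
M((Mg0.61Fe0.39)3Al2Si3O12) = 440.024 g/mol, so wt% Si = 84.255/440.024 × 100 = 19.15%.
16.58 − 19.15 = -2.57 pp.

-2.57 percentage points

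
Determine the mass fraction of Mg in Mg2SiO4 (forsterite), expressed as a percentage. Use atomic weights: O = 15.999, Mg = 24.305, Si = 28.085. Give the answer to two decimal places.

34.55 wt%

M(Mg2SiO4) = 140.691 g/mol.
Mg contributes 2 × 24.305 = 48.610 g per mole.
48.610/140.691 = 0.3455 → 34.55%.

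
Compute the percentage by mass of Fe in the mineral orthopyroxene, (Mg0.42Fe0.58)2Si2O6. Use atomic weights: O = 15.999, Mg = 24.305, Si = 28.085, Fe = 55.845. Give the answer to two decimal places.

27.29 mass %

Molar mass of (Mg0.42Fe0.58)2Si2O6: 0.84×24.305 + 1.16×55.845 + 2×28.085 + 6×15.999 = 237.360 g/mol.
Mass of Fe per formula unit: 1.16 × 55.845 = 64.780 g.
Weight fraction Fe = 64.780 / 237.360 = 0.2729.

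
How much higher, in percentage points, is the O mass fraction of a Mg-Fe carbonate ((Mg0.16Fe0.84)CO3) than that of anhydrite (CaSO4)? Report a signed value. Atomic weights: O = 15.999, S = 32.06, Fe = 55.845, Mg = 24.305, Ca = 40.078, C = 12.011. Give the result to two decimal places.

O in (Mg0.16Fe0.84)CO3: molar mass 110.807 g/mol; 3×15.999 = 47.997 g → 43.32 wt%.
O in CaSO4: molar mass 136.134 g/mol; 4×15.999 = 63.996 g → 47.01 wt%.
Difference = 43.32 − 47.01 = -3.69 percentage points.

-3.69 percentage points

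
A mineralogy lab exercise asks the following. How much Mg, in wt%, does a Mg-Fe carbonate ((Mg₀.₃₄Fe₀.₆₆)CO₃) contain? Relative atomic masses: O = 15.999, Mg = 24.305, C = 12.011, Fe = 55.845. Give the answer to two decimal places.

M((Mg₀.₃₄Fe₀.₆₆)CO₃) = 105.129 g/mol.
Mg contributes 0.34 × 24.305 = 8.264 g per mole.
8.264/105.129 = 0.0786 → 7.86%.

7.86 wt%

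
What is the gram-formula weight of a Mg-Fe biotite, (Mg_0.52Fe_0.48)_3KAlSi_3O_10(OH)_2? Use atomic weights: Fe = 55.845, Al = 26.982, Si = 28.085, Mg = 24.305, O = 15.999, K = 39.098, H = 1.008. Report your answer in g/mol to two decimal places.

462.67 g/mol

M = 1.56(24.305) + 1.44(55.845) + 1(39.098) + 1(26.982) + 3(28.085) + 12(15.999) + 2(1.008)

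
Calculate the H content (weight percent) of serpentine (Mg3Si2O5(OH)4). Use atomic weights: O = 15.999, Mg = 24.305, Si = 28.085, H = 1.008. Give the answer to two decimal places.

M(Mg3Si2O5(OH)4) = 277.108 g/mol.
H contributes 4 × 1.008 = 4.032 g per mole.
4.032/277.108 = 0.0146 → 1.46%.

1.46 weight percent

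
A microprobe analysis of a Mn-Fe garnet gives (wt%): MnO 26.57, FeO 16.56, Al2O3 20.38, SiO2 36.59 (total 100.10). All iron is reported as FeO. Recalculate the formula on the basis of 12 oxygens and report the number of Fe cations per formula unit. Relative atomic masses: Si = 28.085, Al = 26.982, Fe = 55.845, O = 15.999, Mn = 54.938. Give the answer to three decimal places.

1.142 Fe apfu

MnO (M=70.937): mol = 0.37456; Mn = 0.37456, O = 0.37456.
FeO (M=71.844): mol = 0.23050; Fe = 0.23050, O = 0.23050.
Al2O3 (M=101.961): mol = 0.19988; Al = 0.39976, O = 0.59964.
SiO2 (M=60.083): mol = 0.60899; Si = 0.60899, O = 1.21798.
ΣO = 2.42268; factor = 12/ΣO = 4.95319.
Fe apfu = 0.23050 × 4.95319 = 1.142.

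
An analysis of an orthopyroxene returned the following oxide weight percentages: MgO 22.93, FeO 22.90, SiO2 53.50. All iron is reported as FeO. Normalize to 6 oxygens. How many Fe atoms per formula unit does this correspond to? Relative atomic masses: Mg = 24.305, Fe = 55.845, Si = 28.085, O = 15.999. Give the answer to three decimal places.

0.717 Fe apfu

MgO (M=40.304): mol = 0.56893; Mg = 0.56893, O = 0.56893.
FeO (M=71.844): mol = 0.31875; Fe = 0.31875, O = 0.31875.
SiO2 (M=60.083): mol = 0.89043; Si = 0.89043, O = 1.78086.
ΣO = 2.66854; factor = 6/ΣO = 2.24842.
Fe apfu = 0.31875 × 2.24842 = 0.717.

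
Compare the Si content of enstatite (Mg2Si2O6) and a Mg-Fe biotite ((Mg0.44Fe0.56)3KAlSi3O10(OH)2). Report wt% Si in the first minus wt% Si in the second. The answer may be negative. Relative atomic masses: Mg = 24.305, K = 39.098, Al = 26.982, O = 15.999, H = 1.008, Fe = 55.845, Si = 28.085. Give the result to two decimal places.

Si in Mg2Si2O6: molar mass 200.774 g/mol; 2×28.085 = 56.170 g → 27.98 wt%.
Si in (Mg0.44Fe0.56)3KAlSi3O10(OH)2: molar mass 470.241 g/mol; 3×28.085 = 84.255 g → 17.92 wt%.
Difference = 27.98 − 17.92 = 10.06 percentage points.

10.06 percentage points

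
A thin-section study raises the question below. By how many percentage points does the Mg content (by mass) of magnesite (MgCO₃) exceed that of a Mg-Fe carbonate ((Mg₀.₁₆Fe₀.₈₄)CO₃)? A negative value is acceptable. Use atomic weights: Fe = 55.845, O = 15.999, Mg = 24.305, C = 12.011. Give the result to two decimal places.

Mg in MgCO₃: molar mass 84.313 g/mol; 1×24.305 = 24.305 g → 28.83 wt%.
Mg in (Mg₀.₁₆Fe₀.₈₄)CO₃: molar mass 110.807 g/mol; 0.16×24.305 = 3.889 g → 3.51 wt%.
Difference = 28.83 − 3.51 = 25.32 percentage points.

25.32 percentage points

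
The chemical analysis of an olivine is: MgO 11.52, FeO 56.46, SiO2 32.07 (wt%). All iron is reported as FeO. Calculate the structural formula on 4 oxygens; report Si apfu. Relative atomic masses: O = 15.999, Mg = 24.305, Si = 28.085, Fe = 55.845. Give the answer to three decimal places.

0.998 Si apfu

MgO: 11.52/40.304 = 0.28583 mol → 0.28583 mol Mg, 0.28583 mol O.
FeO: 56.46/71.844 = 0.78587 mol → 0.78587 mol Fe, 0.78587 mol O.
SiO2: 32.07/60.083 = 0.53376 mol → 0.53376 mol Si, 1.06752 mol O.
Total oxygen = 2.13922 mol. Normalization factor = 4/2.13922 = 1.86984.
Si per 4 O = 0.53376 × 1.86984 = 0.998.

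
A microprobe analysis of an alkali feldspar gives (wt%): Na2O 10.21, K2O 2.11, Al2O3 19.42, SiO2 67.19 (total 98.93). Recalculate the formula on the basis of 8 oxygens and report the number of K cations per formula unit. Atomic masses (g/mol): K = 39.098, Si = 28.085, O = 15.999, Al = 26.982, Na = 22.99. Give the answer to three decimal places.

0.120 K apfu

10.21 wt% Na2O ÷ 61.979 g/mol = 0.16473 mol, giving 0.32946 Na and 0.16473 O.
2.11 wt% K2O ÷ 94.195 g/mol = 0.02240 mol, giving 0.04480 K and 0.02240 O.
19.42 wt% Al2O3 ÷ 101.961 g/mol = 0.19046 mol, giving 0.38092 Al and 0.57138 O.
67.19 wt% SiO2 ÷ 60.083 g/mol = 1.11829 mol, giving 1.11829 Si and 2.23658 O.
Oxygen sums to 2.99509; scaling by 8/2.99509 = 2.67104 puts the formula on 8 O.
K: 0.04480 × 2.67104 = 0.120 atoms per formula unit.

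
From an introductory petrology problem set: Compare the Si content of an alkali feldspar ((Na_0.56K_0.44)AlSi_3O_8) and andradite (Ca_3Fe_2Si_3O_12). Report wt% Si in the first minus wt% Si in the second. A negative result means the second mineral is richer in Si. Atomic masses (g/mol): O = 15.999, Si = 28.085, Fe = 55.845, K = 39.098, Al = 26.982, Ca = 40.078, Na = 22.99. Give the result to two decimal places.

14.71 percentage points

M((Na_0.56K_0.44)AlSi_3O_8) = 269.307 g/mol, so wt% Si = 84.255/269.307 × 100 = 31.29%.
M(Ca_3Fe_2Si_3O_12) = 508.167 g/mol, so wt% Si = 84.255/508.167 × 100 = 16.58%.
31.29 − 16.58 = 14.71 pp.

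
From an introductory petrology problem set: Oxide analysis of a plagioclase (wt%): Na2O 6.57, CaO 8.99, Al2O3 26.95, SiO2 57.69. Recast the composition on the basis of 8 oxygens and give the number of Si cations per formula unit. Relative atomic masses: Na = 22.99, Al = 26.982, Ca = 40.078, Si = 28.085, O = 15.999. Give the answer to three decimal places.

6.57 wt% Na2O ÷ 61.979 g/mol = 0.10600 mol, giving 0.21200 Na and 0.10600 O.
8.99 wt% CaO ÷ 56.077 g/mol = 0.16032 mol, giving 0.16032 Ca and 0.16032 O.
26.95 wt% Al2O3 ÷ 101.961 g/mol = 0.26432 mol, giving 0.52864 Al and 0.79296 O.
57.69 wt% SiO2 ÷ 60.083 g/mol = 0.96017 mol, giving 0.96017 Si and 1.92034 O.
Oxygen sums to 2.97962; scaling by 8/2.97962 = 2.68491 puts the formula on 8 O.
Si: 0.96017 × 2.68491 = 2.578 atoms per formula unit.

2.578 Si apfu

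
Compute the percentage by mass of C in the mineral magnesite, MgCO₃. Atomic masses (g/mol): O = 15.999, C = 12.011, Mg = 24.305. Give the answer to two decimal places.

Formula mass = 1*24.305 + 1*12.011 + 3*15.999 = 84.313 g/mol, of which 12.011 g is C.
So C makes up 12.011/84.313 = 0.1425 of the mass, i.e. 14.25%.

14.25 mass %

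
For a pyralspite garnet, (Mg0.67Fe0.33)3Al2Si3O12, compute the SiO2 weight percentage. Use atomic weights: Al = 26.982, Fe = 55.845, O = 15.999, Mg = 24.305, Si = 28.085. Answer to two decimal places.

41.50 wt%

Formula mass = 434.347 g/mol.
3 Si → 3.0000 mol SiO2 per formula unit; M(SiO2) = 60.083, so SiO2 mass = 180.249 g.
180.249/434.347 × 100 = 41.50 wt%.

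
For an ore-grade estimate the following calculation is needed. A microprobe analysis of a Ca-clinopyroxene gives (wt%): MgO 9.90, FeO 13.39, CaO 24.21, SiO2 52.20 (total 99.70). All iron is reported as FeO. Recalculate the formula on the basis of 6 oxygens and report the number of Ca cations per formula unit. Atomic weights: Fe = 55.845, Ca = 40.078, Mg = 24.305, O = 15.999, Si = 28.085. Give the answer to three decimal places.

9.90 wt% MgO ÷ 40.304 g/mol = 0.24563 mol, giving 0.24563 Mg and 0.24563 O.
13.39 wt% FeO ÷ 71.844 g/mol = 0.18638 mol, giving 0.18638 Fe and 0.18638 O.
24.21 wt% CaO ÷ 56.077 g/mol = 0.43173 mol, giving 0.43173 Ca and 0.43173 O.
52.20 wt% SiO2 ÷ 60.083 g/mol = 0.86880 mol, giving 0.86880 Si and 1.73760 O.
Oxygen sums to 2.60134; scaling by 6/2.60134 = 2.30650 puts the formula on 6 O.
Ca: 0.43173 × 2.30650 = 0.996 atoms per formula unit.

0.996 Ca apfu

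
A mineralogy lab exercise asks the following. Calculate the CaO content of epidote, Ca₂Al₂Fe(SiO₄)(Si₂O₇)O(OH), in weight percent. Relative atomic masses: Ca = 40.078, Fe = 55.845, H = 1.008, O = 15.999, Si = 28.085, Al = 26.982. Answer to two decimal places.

M(Ca₂Al₂Fe(SiO₄)(Si₂O₇)O(OH)) = 483.215 g/mol; M(CaO) = 56.077 g/mol.
Moles CaO per formula unit = 2 Ca ÷ 1 = 2.0000.
CaO fraction = (2.0000 × 56.077) / 483.215 = 112.154/483.215 = 0.2321.

23.21 wt%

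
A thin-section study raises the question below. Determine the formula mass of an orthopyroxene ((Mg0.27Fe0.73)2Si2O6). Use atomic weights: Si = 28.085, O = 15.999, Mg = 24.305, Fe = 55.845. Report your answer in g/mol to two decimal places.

246.82 g/mol

M = 0.54(24.305) + 1.46(55.845) + 2(28.085) + 6(15.999)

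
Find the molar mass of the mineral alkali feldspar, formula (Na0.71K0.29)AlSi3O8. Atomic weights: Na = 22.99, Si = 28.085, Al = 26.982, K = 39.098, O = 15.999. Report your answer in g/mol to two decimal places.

266.89 g/mol

Na: 0.71 × 22.99 = 16.3229
K: 0.29 × 39.098 = 11.3384
Al: 1 × 26.982 = 26.9820
Si: 3 × 28.085 = 84.2550
O: 8 × 15.999 = 127.9920
Summing the contributions gives the formula mass.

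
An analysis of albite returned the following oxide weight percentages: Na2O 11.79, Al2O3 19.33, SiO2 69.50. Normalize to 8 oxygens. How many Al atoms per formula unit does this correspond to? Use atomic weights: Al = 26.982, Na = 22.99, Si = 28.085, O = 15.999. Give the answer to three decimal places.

0.987 Al apfu

Na2O (M=61.979): mol = 0.19023; Na = 0.38046, O = 0.19023.
Al2O3 (M=101.961): mol = 0.18958; Al = 0.37916, O = 0.56874.
SiO2 (M=60.083): mol = 1.15673; Si = 1.15673, O = 2.31346.
ΣO = 3.07243; factor = 8/ΣO = 2.60380.
Al apfu = 0.37916 × 2.60380 = 0.987.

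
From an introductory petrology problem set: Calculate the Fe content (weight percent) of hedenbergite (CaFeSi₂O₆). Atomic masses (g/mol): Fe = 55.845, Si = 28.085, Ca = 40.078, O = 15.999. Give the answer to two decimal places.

22.51 weight percent

Formula mass = 1×40.078 + 1×55.845 + 2×28.085 + 6×15.999 = 248.087 g/mol, of which 55.845 g is Fe.
So Fe makes up 55.845/248.087 = 0.2251 of the mass, i.e. 22.51%.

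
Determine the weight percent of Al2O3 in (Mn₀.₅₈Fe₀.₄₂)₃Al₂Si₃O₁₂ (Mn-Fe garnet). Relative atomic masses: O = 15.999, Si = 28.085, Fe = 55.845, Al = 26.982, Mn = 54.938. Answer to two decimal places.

20.55 wt%

Molar mass of (Mn₀.₅₈Fe₀.₄₂)₃Al₂Si₃O₁₂ = 1.74×54.938 + 1.26×55.845 + 2×26.982 + 3×28.085 + 12×15.999 = 496.164 g/mol.
Each formula unit contains 2 Al, equivalent to 2/2 = 1.0000 mol Al2O3.
M(Al2O3) = 2×26.982 + 3×15.999 = 101.961 g/mol.
Mass of Al2O3 per formula unit = 1.0000 × 101.961 = 101.961 g.
Al2O3 wt% = 101.961 / 496.164 × 100 = 20.55%.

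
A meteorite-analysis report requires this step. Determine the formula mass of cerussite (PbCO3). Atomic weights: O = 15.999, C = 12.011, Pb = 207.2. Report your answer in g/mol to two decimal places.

The formula mass is the sum 1×207.2 + 1×12.011 + 3×15.999.

267.21 g/mol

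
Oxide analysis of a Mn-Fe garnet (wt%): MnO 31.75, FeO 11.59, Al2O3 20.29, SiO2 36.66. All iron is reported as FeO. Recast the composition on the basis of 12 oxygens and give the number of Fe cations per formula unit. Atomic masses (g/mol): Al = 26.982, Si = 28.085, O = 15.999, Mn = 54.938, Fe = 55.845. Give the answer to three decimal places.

0.798 Fe apfu

MnO (M=70.937): mol = 0.44758; Mn = 0.44758, O = 0.44758.
FeO (M=71.844): mol = 0.16132; Fe = 0.16132, O = 0.16132.
Al2O3 (M=101.961): mol = 0.19900; Al = 0.39800, O = 0.59700.
SiO2 (M=60.083): mol = 0.61016; Si = 0.61016, O = 1.22032.
ΣO = 2.42622; factor = 12/ΣO = 4.94597.
Fe apfu = 0.16132 × 4.94597 = 0.798.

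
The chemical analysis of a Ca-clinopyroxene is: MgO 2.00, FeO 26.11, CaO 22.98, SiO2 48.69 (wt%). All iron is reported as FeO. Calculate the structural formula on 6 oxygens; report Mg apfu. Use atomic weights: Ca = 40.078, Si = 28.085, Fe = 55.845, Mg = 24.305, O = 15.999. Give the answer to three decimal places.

2.00 wt% MgO ÷ 40.304 g/mol = 0.04962 mol, giving 0.04962 Mg and 0.04962 O.
26.11 wt% FeO ÷ 71.844 g/mol = 0.36343 mol, giving 0.36343 Fe and 0.36343 O.
22.98 wt% CaO ÷ 56.077 g/mol = 0.40979 mol, giving 0.40979 Ca and 0.40979 O.
48.69 wt% SiO2 ÷ 60.083 g/mol = 0.81038 mol, giving 0.81038 Si and 1.62076 O.
Oxygen sums to 2.44360; scaling by 6/2.44360 = 2.45539 puts the formula on 6 O.
Mg: 0.04962 × 2.45539 = 0.122 atoms per formula unit.

0.122 Mg apfu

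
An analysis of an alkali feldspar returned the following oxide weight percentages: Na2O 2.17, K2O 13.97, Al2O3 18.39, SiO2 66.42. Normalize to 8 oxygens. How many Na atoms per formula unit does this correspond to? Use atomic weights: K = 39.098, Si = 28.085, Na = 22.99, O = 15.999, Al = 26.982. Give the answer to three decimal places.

2.17 wt% Na2O ÷ 61.979 g/mol = 0.03501 mol, giving 0.07002 Na and 0.03501 O.
13.97 wt% K2O ÷ 94.195 g/mol = 0.14831 mol, giving 0.29662 K and 0.14831 O.
18.39 wt% Al2O3 ÷ 101.961 g/mol = 0.18036 mol, giving 0.36072 Al and 0.54108 O.
66.42 wt% SiO2 ÷ 60.083 g/mol = 1.10547 mol, giving 1.10547 Si and 2.21094 O.
Oxygen sums to 2.93534; scaling by 8/2.93534 = 2.72541 puts the formula on 8 O.
Na: 0.07002 × 2.72541 = 0.191 atoms per formula unit.

0.191 Na apfu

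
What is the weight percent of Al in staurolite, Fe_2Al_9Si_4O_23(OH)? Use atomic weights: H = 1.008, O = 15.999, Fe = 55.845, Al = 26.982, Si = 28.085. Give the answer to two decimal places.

28.51 weight percent

M(Fe_2Al_9Si_4O_23(OH)) = 851.852 g/mol.
Al contributes 9 × 26.982 = 242.838 g per mole.
242.838/851.852 = 0.2851 → 28.51%.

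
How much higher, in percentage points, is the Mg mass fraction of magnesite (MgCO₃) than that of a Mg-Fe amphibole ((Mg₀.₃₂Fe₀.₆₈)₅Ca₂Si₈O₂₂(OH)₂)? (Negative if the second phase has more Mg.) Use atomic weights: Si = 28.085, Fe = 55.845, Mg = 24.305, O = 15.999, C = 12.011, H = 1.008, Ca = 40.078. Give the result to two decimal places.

First mineral: 24.305 g Mg in 84.313 g formula = 28.83 wt% Mg.
Second mineral: 38.888 g Mg in 919.589 g formula = 4.23 wt% Mg.
28.83% − 4.23% gives a difference of 24.60 percentage points.

24.60 percentage points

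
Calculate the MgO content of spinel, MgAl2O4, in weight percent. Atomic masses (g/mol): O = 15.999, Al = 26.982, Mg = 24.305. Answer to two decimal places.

M(MgAl2O4) = 142.265 g/mol; M(MgO) = 40.304 g/mol.
Moles MgO per formula unit = 1 Mg ÷ 1 = 1.0000.
MgO fraction = (1.0000 × 40.304) / 142.265 = 40.304/142.265 = 0.2833.

28.33 wt%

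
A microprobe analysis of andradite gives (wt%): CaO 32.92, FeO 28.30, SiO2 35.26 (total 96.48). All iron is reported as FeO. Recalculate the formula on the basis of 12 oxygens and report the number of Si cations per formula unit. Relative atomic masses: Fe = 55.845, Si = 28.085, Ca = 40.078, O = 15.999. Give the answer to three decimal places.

CaO (M=56.077): mol = 0.58705; Ca = 0.58705, O = 0.58705.
FeO (M=71.844): mol = 0.39391; Fe = 0.39391, O = 0.39391.
SiO2 (M=60.083): mol = 0.58685; Si = 0.58685, O = 1.17370.
ΣO = 2.15466; factor = 12/ΣO = 5.56932.
Si apfu = 0.58685 × 5.56932 = 3.268.

3.268 Si apfu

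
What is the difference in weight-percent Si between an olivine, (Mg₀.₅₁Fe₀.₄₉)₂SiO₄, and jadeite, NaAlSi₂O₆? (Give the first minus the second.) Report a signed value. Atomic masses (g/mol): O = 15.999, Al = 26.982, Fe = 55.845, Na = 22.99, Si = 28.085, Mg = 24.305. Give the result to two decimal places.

First mineral: 28.085 g Si in 171.600 g formula = 16.37 wt% Si.
Second mineral: 56.170 g Si in 202.136 g formula = 27.79 wt% Si.
16.37% − 27.79% gives a difference of -11.42 percentage points.

-11.42 percentage points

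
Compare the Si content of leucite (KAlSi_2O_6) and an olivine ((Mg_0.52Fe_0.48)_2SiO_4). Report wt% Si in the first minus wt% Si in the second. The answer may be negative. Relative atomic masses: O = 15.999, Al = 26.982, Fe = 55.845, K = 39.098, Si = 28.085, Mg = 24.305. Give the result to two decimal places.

9.31 percentage points

Si in KAlSi_2O_6: molar mass 218.244 g/mol; 2×28.085 = 56.170 g → 25.74 wt%.
Si in (Mg_0.52Fe_0.48)_2SiO_4: molar mass 170.969 g/mol; 1×28.085 = 28.085 g → 16.43 wt%.
Difference = 25.74 − 16.43 = 9.31 percentage points.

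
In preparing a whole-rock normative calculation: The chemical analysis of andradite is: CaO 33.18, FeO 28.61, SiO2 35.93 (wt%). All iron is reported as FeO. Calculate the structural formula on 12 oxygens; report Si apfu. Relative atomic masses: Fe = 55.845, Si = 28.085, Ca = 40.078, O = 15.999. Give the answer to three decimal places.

CaO: 33.18/56.077 = 0.59169 mol → 0.59169 mol Ca, 0.59169 mol O.
FeO: 28.61/71.844 = 0.39822 mol → 0.39822 mol Fe, 0.39822 mol O.
SiO2: 35.93/60.083 = 0.59801 mol → 0.59801 mol Si, 1.19602 mol O.
Total oxygen = 2.18593 mol. Normalization factor = 12/2.18593 = 5.48965.
Si per 12 O = 0.59801 × 5.48965 = 3.283.

3.283 Si apfu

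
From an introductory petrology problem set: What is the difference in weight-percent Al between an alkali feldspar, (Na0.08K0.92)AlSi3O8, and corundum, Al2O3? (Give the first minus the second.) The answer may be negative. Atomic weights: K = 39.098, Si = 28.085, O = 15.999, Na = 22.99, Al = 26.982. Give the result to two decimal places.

M((Na0.08K0.92)AlSi3O8) = 277.038 g/mol, so wt% Al = 26.982/277.038 × 100 = 9.74%.
M(Al2O3) = 101.961 g/mol, so wt% Al = 53.964/101.961 × 100 = 52.93%.
9.74 − 52.93 = -43.19 pp.

-43.19 percentage points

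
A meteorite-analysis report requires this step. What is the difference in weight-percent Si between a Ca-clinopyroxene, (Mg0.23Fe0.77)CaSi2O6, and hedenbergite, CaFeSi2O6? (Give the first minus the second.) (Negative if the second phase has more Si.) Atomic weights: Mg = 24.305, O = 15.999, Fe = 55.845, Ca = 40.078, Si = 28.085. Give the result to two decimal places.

Si in (Mg0.23Fe0.77)CaSi2O6: molar mass 240.833 g/mol; 2×28.085 = 56.170 g → 23.32 wt%.
Si in CaFeSi2O6: molar mass 248.087 g/mol; 2×28.085 = 56.170 g → 22.64 wt%.
Difference = 23.32 − 22.64 = 0.68 percentage points.

0.68 percentage points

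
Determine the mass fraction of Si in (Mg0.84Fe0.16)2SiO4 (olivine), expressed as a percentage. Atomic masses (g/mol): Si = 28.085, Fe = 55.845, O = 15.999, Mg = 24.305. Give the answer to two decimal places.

Molar mass of (Mg0.84Fe0.16)2SiO4: 1.68*24.305 + 0.32*55.845 + 1*28.085 + 4*15.999 = 150.784 g/mol.
Mass of Si per formula unit: 1 × 28.085 = 28.085 g.
Weight fraction Si = 28.085 / 150.784 = 0.1863.

18.63 wt%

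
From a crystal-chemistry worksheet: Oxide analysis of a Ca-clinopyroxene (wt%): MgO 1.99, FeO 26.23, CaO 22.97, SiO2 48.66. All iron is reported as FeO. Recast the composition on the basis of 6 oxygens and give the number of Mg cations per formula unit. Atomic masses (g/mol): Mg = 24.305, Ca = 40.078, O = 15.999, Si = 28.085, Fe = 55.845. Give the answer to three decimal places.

0.121 Mg apfu

MgO: 1.99/40.304 = 0.04937 mol → 0.04937 mol Mg, 0.04937 mol O.
FeO: 26.23/71.844 = 0.36510 mol → 0.36510 mol Fe, 0.36510 mol O.
CaO: 22.97/56.077 = 0.40962 mol → 0.40962 mol Ca, 0.40962 mol O.
SiO2: 48.66/60.083 = 0.80988 mol → 0.80988 mol Si, 1.61976 mol O.
Total oxygen = 2.44385 mol. Normalization factor = 6/2.44385 = 2.45514.
Mg per 6 O = 0.04937 × 2.45514 = 0.121.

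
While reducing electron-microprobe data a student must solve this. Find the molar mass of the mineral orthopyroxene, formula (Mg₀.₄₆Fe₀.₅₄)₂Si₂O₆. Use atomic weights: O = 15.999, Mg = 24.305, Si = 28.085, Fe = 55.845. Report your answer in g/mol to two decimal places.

234.84 g/mol

M = 0.92·24.305 + 1.08·55.845 + 2·28.085 + 6·15.999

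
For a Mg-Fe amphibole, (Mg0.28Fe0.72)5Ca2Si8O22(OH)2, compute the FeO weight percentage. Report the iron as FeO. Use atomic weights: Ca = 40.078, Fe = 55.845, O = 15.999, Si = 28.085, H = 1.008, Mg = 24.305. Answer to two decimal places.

M((Mg0.28Fe0.72)5Ca2Si8O22(OH)2) = 925.897 g/mol; M(FeO) = 71.844 g/mol.
Moles FeO per formula unit = 3.60 Fe ÷ 1 = 3.6000.
FeO fraction = (3.6000 × 71.844) / 925.897 = 258.638/925.897 = 0.2793.

27.93 wt%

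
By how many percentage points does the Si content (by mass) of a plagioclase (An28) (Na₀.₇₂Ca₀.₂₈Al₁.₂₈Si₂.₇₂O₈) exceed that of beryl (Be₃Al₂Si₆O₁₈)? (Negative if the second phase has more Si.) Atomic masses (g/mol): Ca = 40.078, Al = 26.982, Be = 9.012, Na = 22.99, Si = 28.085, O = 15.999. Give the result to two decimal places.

-2.71 percentage points

First mineral: 76.391 g Si in 266.695 g formula = 28.64 wt% Si.
Second mineral: 168.510 g Si in 537.492 g formula = 31.35 wt% Si.
28.64% − 31.35% gives a difference of -2.71 percentage points.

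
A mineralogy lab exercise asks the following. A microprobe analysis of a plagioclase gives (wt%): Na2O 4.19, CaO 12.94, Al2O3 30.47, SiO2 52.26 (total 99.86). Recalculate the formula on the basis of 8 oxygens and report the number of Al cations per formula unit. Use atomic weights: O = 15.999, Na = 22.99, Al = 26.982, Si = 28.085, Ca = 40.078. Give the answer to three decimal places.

Na2O: 4.19/61.979 = 0.06760 mol → 0.13520 mol Na, 0.06760 mol O.
CaO: 12.94/56.077 = 0.23075 mol → 0.23075 mol Ca, 0.23075 mol O.
Al2O3: 30.47/101.961 = 0.29884 mol → 0.59768 mol Al, 0.89652 mol O.
SiO2: 52.26/60.083 = 0.86980 mol → 0.86980 mol Si, 1.73960 mol O.
Total oxygen = 2.93447 mol. Normalization factor = 8/2.93447 = 2.72622.
Al per 8 O = 0.59768 × 2.72622 = 1.629.

1.629 Al apfu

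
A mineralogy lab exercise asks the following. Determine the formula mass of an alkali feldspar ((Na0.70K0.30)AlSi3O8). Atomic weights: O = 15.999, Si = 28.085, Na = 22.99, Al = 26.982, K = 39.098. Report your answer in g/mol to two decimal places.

The formula mass is the sum 0.70*22.99 + 0.30*39.098 + 1*26.982 + 3*28.085 + 8*15.999.

267.05 g/mol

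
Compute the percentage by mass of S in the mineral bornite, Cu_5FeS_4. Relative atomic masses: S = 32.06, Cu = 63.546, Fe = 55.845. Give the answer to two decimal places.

25.56 wt%

Formula mass = 5*63.546 + 1*55.845 + 4*32.06 = 501.815 g/mol, of which 128.240 g is S.
So S makes up 128.240/501.815 = 0.2556 of the mass, i.e. 25.56%.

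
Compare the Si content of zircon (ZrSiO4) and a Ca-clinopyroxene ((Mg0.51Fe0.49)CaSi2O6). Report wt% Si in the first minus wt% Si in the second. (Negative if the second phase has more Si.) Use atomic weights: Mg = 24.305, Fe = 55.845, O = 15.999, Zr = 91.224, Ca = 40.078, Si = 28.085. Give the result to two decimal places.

-8.89 percentage points

M(ZrSiO4) = 183.305 g/mol, so wt% Si = 28.085/183.305 × 100 = 15.32%.
M((Mg0.51Fe0.49)CaSi2O6) = 232.002 g/mol, so wt% Si = 56.170/232.002 × 100 = 24.21%.
15.32 − 24.21 = -8.89 pp.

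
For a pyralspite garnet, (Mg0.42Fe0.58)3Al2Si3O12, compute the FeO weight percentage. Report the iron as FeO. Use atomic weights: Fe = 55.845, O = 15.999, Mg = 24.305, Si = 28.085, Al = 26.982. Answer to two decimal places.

27.29 wt%

Molar mass of (Mg0.42Fe0.58)3Al2Si3O12 = 1.26·24.305 + 1.74·55.845 + 2·26.982 + 3·28.085 + 12·15.999 = 458.002 g/mol.
Each formula unit contains 1.74 Fe, equivalent to 1.74/1 = 1.7400 mol FeO.
M(FeO) = 1×55.845 + 1×15.999 = 71.844 g/mol.
Mass of FeO per formula unit = 1.7400 × 71.844 = 125.009 g.
FeO wt% = 125.009 / 458.002 × 100 = 27.29%.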